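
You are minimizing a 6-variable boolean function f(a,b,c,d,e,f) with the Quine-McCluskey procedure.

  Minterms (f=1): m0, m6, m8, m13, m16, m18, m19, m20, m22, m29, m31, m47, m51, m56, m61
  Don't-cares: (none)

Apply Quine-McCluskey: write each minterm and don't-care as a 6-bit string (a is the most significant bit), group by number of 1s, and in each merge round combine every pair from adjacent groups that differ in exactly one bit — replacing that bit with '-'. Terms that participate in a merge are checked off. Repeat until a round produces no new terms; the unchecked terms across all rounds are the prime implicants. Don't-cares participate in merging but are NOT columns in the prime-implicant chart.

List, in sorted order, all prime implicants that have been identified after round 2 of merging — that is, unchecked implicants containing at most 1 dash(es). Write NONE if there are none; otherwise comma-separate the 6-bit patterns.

Round 0: 000000✓ 000110✓ 001000✓ 001101✓ 010000✓ 010010✓ 010011✓ 010100✓ 010110✓ 011101✓ 011111✓ 101111 110011✓ 111000 111101✓
Round 1: -10011 -11101 0-0000 0-0110 0-1101 00-000 010-00✓ 010-10✓ 0100-0✓ 01001- 0101-0✓ 0111-1
Round 2: 010--0
PIs = {-10011, -11101, 0-0000, 0-0110, 0-1101, 00-000, 010--0, 01001-, 0111-1, 101111, 111000}

-10011, -11101, 0-0000, 0-0110, 0-1101, 00-000, 01001-, 0111-1, 101111, 111000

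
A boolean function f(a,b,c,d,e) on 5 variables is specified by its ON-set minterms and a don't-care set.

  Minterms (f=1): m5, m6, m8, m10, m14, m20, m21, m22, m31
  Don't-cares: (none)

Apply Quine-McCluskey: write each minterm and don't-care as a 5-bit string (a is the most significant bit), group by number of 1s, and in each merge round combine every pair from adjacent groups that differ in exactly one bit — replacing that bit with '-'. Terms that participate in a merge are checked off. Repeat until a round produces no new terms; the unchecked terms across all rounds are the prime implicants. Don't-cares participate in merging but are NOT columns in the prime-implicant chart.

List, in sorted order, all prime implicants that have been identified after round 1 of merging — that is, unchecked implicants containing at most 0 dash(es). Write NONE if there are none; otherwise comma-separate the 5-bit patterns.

11111

[col 0] 00101*, 00110*, 01000*, 01010*, 01110*, 10100*, 10101*, 10110*, 11111
[col 1] -0101, -0110, 0-110, 01-10, 010-0, 101-0, 1010-
Prime implicants: -0101, -0110, 0-110, 01-10, 010-0, 101-0, 1010-, 11111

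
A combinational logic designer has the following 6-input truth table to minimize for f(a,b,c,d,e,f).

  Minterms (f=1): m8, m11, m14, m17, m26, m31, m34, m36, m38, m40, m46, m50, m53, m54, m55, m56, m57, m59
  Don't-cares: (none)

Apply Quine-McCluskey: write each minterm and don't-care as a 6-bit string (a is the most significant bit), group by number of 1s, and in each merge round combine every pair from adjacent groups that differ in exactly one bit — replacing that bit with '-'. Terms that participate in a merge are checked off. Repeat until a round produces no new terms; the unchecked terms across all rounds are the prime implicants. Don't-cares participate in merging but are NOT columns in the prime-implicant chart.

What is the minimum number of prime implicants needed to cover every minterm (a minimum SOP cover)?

11

Round 0: 001000✓ 001011 001110✓ 010001 011010 011111 100010✓ 100100✓ 100110✓ 101000✓ 101110✓ 110010✓ 110101✓ 110110✓ 110111✓ 111000✓ 111001✓ 111011✓
Round 1: -01000 -01110 1-0010✓ 1-0110✓ 1-1000 10-110 100-10✓ 1001-0 110-10✓ 1101-1 11011- 1110-1 11100-
Round 2: 1-0-10
PIs = {-01000, -01110, 001011, 010001, 011010, 011111, 1-0-10, 1-1000, 10-110, 1001-0, 1101-1, 11011-, 1110-1, 11100-}
Coverage chart:
  m8: -01000 ←essential
  m11: 001011 ←essential
  m14: -01110 ←essential
  m17: 010001 ←essential
  m26: 011010 ←essential
  m31: 011111 ←essential
  m34: 1-0-10 ←essential
  m36: 1001-0 ←essential
  m38: 1-0-10,10-110,1001-0
  m40: -01000,1-1000
  m46: -01110,10-110
  m50: 1-0-10 ←essential
  m53: 1101-1 ←essential
  m54: 1-0-10,11011-
  m55: 1101-1,11011-
  m56: 1-1000,11100-
  m57: 1110-1,11100-
  m59: 1110-1 ←essential
Essential: -01000, -01110, 001011, 010001, 011010, 011111, 1-0-10, 1001-0, 1101-1, 1110-1
Petrick residual → 1-1000
Min cover (11 terms): b'cd'e'f' + b'cdef' + a'b'cd'ef + a'bc'd'e'f + a'bcd'ef' + a'bcdef + ac'ef' + acd'e'f' + ab'c'df' + abc'df + abcd'f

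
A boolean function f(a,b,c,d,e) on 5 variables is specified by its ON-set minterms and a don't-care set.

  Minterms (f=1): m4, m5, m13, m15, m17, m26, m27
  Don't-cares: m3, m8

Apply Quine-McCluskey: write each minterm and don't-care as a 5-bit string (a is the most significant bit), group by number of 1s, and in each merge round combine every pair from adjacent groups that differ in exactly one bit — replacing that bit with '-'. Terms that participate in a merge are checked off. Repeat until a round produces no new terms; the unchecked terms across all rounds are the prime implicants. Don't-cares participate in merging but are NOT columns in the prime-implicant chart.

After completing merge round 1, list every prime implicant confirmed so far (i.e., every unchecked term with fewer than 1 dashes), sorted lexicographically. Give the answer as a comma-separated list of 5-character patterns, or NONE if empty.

size-2^0 implicants → 00011  00100(✓)  00101(✓)  01000  01101(✓)  01111(✓)  10001  11010(✓)  11011(✓)
size-2^1 implicants → 0-101  0010-  011-1  1101-
Unchecked terms (primes): 0-101, 00011, 0010-, 01000, 011-1, 10001, 1101-

00011, 01000, 10001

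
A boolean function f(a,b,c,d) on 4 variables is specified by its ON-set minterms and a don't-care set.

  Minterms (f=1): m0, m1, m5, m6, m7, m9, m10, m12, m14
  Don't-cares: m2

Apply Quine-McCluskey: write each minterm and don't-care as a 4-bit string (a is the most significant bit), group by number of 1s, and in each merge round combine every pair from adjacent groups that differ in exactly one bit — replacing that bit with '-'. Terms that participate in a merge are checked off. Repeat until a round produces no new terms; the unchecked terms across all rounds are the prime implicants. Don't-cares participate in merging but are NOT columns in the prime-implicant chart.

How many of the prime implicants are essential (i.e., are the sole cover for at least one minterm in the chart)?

size-2^0 implicants → 0000(✓)  0001(✓)  0010(✓)  0101(✓)  0110(✓)  0111(✓)  1001(✓)  1010(✓)  1100(✓)  1110(✓)
size-2^1 implicants → -001  -010(✓)  -110(✓)  0-01  0-10(✓)  00-0  000-  01-1  011-  1-10(✓)  11-0
size-2^2 implicants → --10
Unchecked terms (primes): --10, -001, 0-01, 00-0, 000-, 01-1, 011-, 11-0
Minterm coverage:
  m0 ⊆ 00-0,000-
  m1 ⊆ -001,0-01,000-
  m5 ⊆ 0-01,01-1
  m6 ⊆ --10,011-
  m7 ⊆ 01-1,011-
  m9 ⊆ -001 [E]
  m10 ⊆ --10 [E]
  m12 ⊆ 11-0 [E]
  m14 ⊆ --10,11-0
E = {--10, -001, 11-0}

3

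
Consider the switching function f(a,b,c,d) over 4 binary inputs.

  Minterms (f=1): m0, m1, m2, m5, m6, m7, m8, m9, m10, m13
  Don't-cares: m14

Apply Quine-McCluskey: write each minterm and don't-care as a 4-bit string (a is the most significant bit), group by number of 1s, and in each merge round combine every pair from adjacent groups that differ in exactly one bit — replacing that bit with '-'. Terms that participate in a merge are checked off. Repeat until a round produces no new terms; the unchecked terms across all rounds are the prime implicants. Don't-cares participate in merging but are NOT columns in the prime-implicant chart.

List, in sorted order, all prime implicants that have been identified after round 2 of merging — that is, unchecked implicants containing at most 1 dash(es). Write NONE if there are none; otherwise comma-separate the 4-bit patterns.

01-1, 011-

size-2^0 implicants → 0000(✓)  0001(✓)  0010(✓)  0101(✓)  0110(✓)  0111(✓)  1000(✓)  1001(✓)  1010(✓)  1101(✓)  1110(✓)
size-2^1 implicants → -000(✓)  -001(✓)  -010(✓)  -101(✓)  -110(✓)  0-01(✓)  0-10(✓)  00-0(✓)  000-(✓)  01-1  011-  1-01(✓)  1-10(✓)  10-0(✓)  100-(✓)
size-2^2 implicants → --01  --10  -0-0  -00-
Unchecked terms (primes): --01, --10, -0-0, -00-, 01-1, 011-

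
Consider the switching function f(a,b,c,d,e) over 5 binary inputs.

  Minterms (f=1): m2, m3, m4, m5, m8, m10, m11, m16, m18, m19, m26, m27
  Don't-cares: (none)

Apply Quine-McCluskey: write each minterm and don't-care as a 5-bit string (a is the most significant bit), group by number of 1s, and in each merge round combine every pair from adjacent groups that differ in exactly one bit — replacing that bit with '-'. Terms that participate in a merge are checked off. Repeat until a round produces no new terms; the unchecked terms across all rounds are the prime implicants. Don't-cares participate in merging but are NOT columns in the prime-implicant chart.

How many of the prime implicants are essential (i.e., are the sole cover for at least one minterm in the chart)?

4

[col 0] 00010*, 00011*, 00100*, 00101*, 01000*, 01010*, 01011*, 10000*, 10010*, 10011*, 11010*, 11011*
[col 1] -0010*, -0011*, -1010*, -1011*, 0-010*, 0-011*, 0001-*, 0010-, 010-0, 0101-*, 1-010*, 1-011*, 100-0, 1001-*, 1101-*
[col 2] --010*, --011*, -001-*, -101-*, 0-01-*, 1-01-*
[col 3] --01-
Prime implicants: --01-, 0010-, 010-0, 100-0
PI chart (minterm → PIs covering it):
  2 | --01-  (sole → essential)
  3 | --01-  (sole → essential)
  4 | 0010-  (sole → essential)
  5 | 0010-  (sole → essential)
  8 | 010-0  (sole → essential)
  10 | --01-,010-0
  11 | --01-  (sole → essential)
  16 | 100-0  (sole → essential)
  18 | --01-,100-0
  19 | --01-  (sole → essential)
  26 | --01-  (sole → essential)
  27 | --01-  (sole → essential)
Essential prime implicants: --01-, 0010-, 010-0, 100-0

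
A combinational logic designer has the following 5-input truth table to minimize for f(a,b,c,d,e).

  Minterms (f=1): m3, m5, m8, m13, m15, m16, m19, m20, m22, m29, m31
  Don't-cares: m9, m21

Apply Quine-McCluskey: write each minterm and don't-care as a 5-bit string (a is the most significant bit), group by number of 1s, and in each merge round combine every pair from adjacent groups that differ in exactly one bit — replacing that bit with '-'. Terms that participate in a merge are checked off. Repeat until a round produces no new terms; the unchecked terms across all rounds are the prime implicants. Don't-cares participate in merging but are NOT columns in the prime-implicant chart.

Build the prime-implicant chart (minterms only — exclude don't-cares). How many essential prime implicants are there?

6

Round 0: 00011✓ 00101✓ 01000✓ 01001✓ 01101✓ 01111✓ 10000✓ 10011✓ 10100✓ 10101✓ 10110✓ 11101✓ 11111✓
Round 1: -0011 -0101✓ -1101✓ -1111✓ 0-101✓ 01-01 0100- 011-1✓ 1-101✓ 10-00 101-0 1010- 111-1✓
Round 2: --101 -11-1
PIs = {--101, -0011, -11-1, 01-01, 0100-, 10-00, 101-0, 1010-}
Coverage chart:
  m3: -0011 ←essential
  m5: --101 ←essential
  m8: 0100- ←essential
  m13: --101,-11-1,01-01
  m15: -11-1 ←essential
  m16: 10-00 ←essential
  m19: -0011 ←essential
  m20: 10-00,101-0,1010-
  m22: 101-0 ←essential
  m29: --101,-11-1
  m31: -11-1 ←essential
Essential: --101, -0011, -11-1, 0100-, 10-00, 101-0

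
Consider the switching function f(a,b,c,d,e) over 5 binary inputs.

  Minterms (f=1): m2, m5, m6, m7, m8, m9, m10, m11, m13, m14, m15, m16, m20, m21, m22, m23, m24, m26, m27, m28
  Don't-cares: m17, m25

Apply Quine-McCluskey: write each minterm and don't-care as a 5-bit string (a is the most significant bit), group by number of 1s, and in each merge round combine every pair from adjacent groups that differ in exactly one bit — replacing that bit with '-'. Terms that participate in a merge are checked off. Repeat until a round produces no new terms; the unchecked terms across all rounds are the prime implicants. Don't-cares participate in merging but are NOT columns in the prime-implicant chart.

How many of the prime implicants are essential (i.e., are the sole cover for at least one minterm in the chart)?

[col 0] 00010*, 00101*, 00110*, 00111*, 01000*, 01001*, 01010*, 01011*, 01101*, 01110*, 01111*, 10000*, 10001*, 10100*, 10101*, 10110*, 10111*, 11000*, 11001*, 11010*, 11011*, 11100*
[col 1] -0101*, -0110*, -0111*, -1000*, -1001*, -1010*, -1011*, 0-010*, 0-101*, 0-110*, 0-111*, 00-10*, 001-1*, 0011-*, 01-01*, 01-10*, 01-11*, 010-0*, 010-1*, 0100-*, 0101-*, 011-1*, 0111-*, 1-000*, 1-001*, 1-100*, 10-00*, 10-01*, 1000-*, 101-0*, 101-1*, 1010-*, 1011-*, 11-00*, 110-0*, 110-1*, 1100-*, 1101-*
[col 2] -01-1, -011-, -10-0*, -10-1*, -100-*, -101-*, 0--10, 0-1-1, 0-11-, 01--1, 01-1-, 010--*, 1--00, 1-00-, 10-0-, 101--, 110--*
[col 3] -10--
Prime implicants: -01-1, -011-, -10--, 0--10, 0-1-1, 0-11-, 01--1, 01-1-, 1--00, 1-00-, 10-0-, 101--
PI chart (minterm → PIs covering it):
  2 | 0--10  (sole → essential)
  5 | -01-1,0-1-1
  6 | -011-,0--10,0-11-
  7 | -01-1,-011-,0-1-1,0-11-
  8 | -10--  (sole → essential)
  9 | -10--,01--1
  10 | -10--,0--10,01-1-
  11 | -10--,01--1,01-1-
  13 | 0-1-1,01--1
  14 | 0--10,0-11-,01-1-
  15 | 0-1-1,0-11-,01--1,01-1-
  16 | 1--00,1-00-,10-0-
  20 | 1--00,10-0-,101--
  21 | -01-1,10-0-,101--
  22 | -011-,101--
  23 | -01-1,-011-,101--
  24 | -10--,1--00,1-00-
  26 | -10--  (sole → essential)
  27 | -10--  (sole → essential)
  28 | 1--00  (sole → essential)
Essential prime implicants: -10--, 0--10, 1--00

3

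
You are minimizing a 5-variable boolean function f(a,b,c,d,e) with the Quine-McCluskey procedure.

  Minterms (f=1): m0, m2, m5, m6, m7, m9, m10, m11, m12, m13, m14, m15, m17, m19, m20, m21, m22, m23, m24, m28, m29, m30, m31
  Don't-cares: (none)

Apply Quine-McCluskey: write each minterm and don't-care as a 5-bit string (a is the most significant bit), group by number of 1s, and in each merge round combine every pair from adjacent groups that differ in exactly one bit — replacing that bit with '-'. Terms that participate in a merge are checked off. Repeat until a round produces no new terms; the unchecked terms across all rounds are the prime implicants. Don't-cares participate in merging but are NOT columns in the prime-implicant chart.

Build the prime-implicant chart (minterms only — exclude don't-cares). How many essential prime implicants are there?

[col 0] 00000*, 00010*, 00101*, 00110*, 00111*, 01001*, 01010*, 01011*, 01100*, 01101*, 01110*, 01111*, 10001*, 10011*, 10100*, 10101*, 10110*, 10111*, 11000*, 11100*, 11101*, 11110*, 11111*
[col 1] -0101*, -0110*, -0111*, -1100*, -1101*, -1110*, -1111*, 0-010*, 0-101*, 0-110*, 0-111*, 00-10*, 000-0, 001-1*, 0011-*, 01-01*, 01-10*, 01-11*, 010-1*, 0101-*, 011-0*, 011-1*, 0110-*, 0111-*, 1-100*, 1-101*, 1-110*, 1-111*, 10-01*, 10-11*, 100-1*, 101-0*, 101-1*, 1010-*, 1011-*, 11-00, 111-0*, 111-1*, 1110-*, 1111-*
[col 2] --101*, --110*, --111*, -01-1*, -011-*, -11-0*, -11-1*, -110-*, -111-*, 0--10, 0-1-1*, 0-11-*, 01--1, 01-1-, 011--*, 1-1-0*, 1-1-1*, 1-10-*, 1-11-*, 10--1, 101--*, 111--*
[col 3] --1-1, --11-, -11--, 1-1--
Prime implicants: --1-1, --11-, -11--, 0--10, 000-0, 01--1, 01-1-, 1-1--, 10--1, 11-00
PI chart (minterm → PIs covering it):
  0 | 000-0  (sole → essential)
  2 | 0--10,000-0
  5 | --1-1  (sole → essential)
  6 | --11-,0--10
  7 | --1-1,--11-
  9 | 01--1  (sole → essential)
  10 | 0--10,01-1-
  11 | 01--1,01-1-
  12 | -11--  (sole → essential)
  13 | --1-1,-11--,01--1
  14 | --11-,-11--,0--10,01-1-
  15 | --1-1,--11-,-11--,01--1,01-1-
  17 | 10--1  (sole → essential)
  19 | 10--1  (sole → essential)
  20 | 1-1--  (sole → essential)
  21 | --1-1,1-1--,10--1
  22 | --11-,1-1--
  23 | --1-1,--11-,1-1--,10--1
  24 | 11-00  (sole → essential)
  28 | -11--,1-1--,11-00
  29 | --1-1,-11--,1-1--
  30 | --11-,-11--,1-1--
  31 | --1-1,--11-,-11--,1-1--
Essential prime implicants: --1-1, -11--, 000-0, 01--1, 1-1--, 10--1, 11-00

7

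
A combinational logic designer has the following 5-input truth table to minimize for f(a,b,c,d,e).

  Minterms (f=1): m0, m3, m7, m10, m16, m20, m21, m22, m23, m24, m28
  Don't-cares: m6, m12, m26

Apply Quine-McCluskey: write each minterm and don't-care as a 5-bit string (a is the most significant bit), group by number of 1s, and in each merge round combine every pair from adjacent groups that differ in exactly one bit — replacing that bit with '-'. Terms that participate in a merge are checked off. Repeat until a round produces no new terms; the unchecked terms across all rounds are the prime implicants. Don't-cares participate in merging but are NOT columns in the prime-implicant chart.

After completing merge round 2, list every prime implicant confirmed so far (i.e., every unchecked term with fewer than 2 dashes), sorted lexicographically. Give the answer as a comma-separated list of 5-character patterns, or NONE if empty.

Round 0: 00000✓ 00011✓ 00110✓ 00111✓ 01010✓ 01100✓ 10000✓ 10100✓ 10101✓ 10110✓ 10111✓ 11000✓ 11010✓ 11100✓
Round 1: -0000 -0110✓ -0111✓ -1010 -1100 00-11 0011-✓ 1-000✓ 1-100✓ 10-00✓ 101-0✓ 101-1✓ 1010-✓ 1011-✓ 11-00✓ 110-0
Round 2: -011- 1--00 101--
PIs = {-0000, -011-, -1010, -1100, 00-11, 1--00, 101--, 110-0}

-0000, -1010, -1100, 00-11, 110-0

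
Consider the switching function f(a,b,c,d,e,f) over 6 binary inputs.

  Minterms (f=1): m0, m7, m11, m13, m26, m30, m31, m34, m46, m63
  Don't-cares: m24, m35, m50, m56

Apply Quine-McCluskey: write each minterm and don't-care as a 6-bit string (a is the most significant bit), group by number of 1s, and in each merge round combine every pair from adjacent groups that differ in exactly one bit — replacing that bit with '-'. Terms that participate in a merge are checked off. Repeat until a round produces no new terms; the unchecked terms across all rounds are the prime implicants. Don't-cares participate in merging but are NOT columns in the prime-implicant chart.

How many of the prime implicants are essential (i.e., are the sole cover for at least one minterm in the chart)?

[col 0] 000000, 000111, 001011, 001101, 011000*, 011010*, 011110*, 011111*, 100010*, 100011*, 101110, 110010*, 111000*, 111111*
[col 1] -11000, -11111, 011-10, 0110-0, 01111-, 1-0010, 10001-
Prime implicants: -11000, -11111, 000000, 000111, 001011, 001101, 011-10, 0110-0, 01111-, 1-0010, 10001-, 101110
PI chart (minterm → PIs covering it):
  0 | 000000  (sole → essential)
  7 | 000111  (sole → essential)
  11 | 001011  (sole → essential)
  13 | 001101  (sole → essential)
  26 | 011-10,0110-0
  30 | 011-10,01111-
  31 | -11111,01111-
  34 | 1-0010,10001-
  46 | 101110  (sole → essential)
  63 | -11111  (sole → essential)
Essential prime implicants: -11111, 000000, 000111, 001011, 001101, 101110

6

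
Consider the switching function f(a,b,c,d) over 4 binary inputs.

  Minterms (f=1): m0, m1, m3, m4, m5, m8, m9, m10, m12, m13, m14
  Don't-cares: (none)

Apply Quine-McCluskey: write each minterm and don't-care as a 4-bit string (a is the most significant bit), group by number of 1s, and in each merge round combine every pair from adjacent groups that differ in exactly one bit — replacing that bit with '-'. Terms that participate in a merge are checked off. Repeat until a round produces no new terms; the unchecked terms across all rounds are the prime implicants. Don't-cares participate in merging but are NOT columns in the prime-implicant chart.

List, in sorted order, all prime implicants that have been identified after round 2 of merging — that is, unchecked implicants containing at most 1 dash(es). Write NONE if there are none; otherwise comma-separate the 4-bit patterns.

Round 0: 0000✓ 0001✓ 0011✓ 0100✓ 0101✓ 1000✓ 1001✓ 1010✓ 1100✓ 1101✓ 1110✓
Round 1: -000✓ -001✓ -100✓ -101✓ 0-00✓ 0-01✓ 00-1 000-✓ 010-✓ 1-00✓ 1-01✓ 1-10✓ 10-0✓ 100-✓ 11-0✓ 110-✓
Round 2: --00✓ --01✓ -00-✓ -10-✓ 0-0-✓ 1--0 1-0-✓
Round 3: --0-
PIs = {--0-, 00-1, 1--0}

00-1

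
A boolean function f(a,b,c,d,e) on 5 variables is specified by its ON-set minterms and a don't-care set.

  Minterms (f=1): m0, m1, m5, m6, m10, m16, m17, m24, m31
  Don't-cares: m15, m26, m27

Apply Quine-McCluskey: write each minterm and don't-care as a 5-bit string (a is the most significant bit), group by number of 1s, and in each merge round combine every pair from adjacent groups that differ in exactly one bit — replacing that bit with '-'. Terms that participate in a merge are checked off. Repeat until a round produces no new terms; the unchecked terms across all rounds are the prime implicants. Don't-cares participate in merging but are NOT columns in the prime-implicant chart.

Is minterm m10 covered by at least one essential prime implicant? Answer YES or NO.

YES

size-2^0 implicants → 00000(✓)  00001(✓)  00101(✓)  00110  01010(✓)  01111(✓)  10000(✓)  10001(✓)  11000(✓)  11010(✓)  11011(✓)  11111(✓)
size-2^1 implicants → -0000(✓)  -0001(✓)  -1010  -1111  00-01  0000-(✓)  1-000  1000-(✓)  11-11  110-0  1101-
size-2^2 implicants → -000-
Unchecked terms (primes): -000-, -1010, -1111, 00-01, 00110, 1-000, 11-11, 110-0, 1101-
Minterm coverage:
  m0 ⊆ -000- [E]
  m1 ⊆ -000-,00-01
  m5 ⊆ 00-01 [E]
  m6 ⊆ 00110 [E]
  m10 ⊆ -1010 [E]
  m16 ⊆ -000-,1-000
  m17 ⊆ -000- [E]
  m24 ⊆ 1-000,110-0
  m31 ⊆ -1111,11-11
E = {-000-, -1010, 00-01, 00110}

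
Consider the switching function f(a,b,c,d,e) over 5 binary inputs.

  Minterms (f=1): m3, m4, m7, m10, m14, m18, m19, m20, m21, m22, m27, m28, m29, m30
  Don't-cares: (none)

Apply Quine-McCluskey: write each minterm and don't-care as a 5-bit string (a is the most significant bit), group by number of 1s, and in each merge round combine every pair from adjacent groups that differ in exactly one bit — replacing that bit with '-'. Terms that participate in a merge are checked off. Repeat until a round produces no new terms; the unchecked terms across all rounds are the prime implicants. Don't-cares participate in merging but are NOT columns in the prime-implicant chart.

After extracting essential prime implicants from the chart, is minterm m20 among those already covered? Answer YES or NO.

YES

[col 0] 00011*, 00100*, 00111*, 01010*, 01110*, 10010*, 10011*, 10100*, 10101*, 10110*, 11011*, 11100*, 11101*, 11110*
[col 1] -0011, -0100, -1110, 00-11, 01-10, 1-011, 1-100*, 1-101*, 1-110*, 10-10, 1001-, 101-0*, 1010-*, 111-0*, 1110-*
[col 2] 1-1-0, 1-10-
Prime implicants: -0011, -0100, -1110, 00-11, 01-10, 1-011, 1-1-0, 1-10-, 10-10, 1001-
PI chart (minterm → PIs covering it):
  3 | -0011,00-11
  4 | -0100  (sole → essential)
  7 | 00-11  (sole → essential)
  10 | 01-10  (sole → essential)
  14 | -1110,01-10
  18 | 10-10,1001-
  19 | -0011,1-011,1001-
  20 | -0100,1-1-0,1-10-
  21 | 1-10-  (sole → essential)
  22 | 1-1-0,10-10
  27 | 1-011  (sole → essential)
  28 | 1-1-0,1-10-
  29 | 1-10-  (sole → essential)
  30 | -1110,1-1-0
Essential prime implicants: -0100, 00-11, 01-10, 1-011, 1-10-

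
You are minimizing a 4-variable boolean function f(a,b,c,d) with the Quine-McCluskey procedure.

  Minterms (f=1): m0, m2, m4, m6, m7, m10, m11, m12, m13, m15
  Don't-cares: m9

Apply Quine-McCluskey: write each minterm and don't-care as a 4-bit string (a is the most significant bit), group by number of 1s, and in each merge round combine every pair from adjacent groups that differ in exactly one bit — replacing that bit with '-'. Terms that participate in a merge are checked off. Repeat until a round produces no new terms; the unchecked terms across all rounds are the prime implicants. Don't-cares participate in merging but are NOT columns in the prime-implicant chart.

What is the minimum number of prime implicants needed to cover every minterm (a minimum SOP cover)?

4

Round 0: 0000✓ 0010✓ 0100✓ 0110✓ 0111✓ 1001✓ 1010✓ 1011✓ 1100✓ 1101✓ 1111✓
Round 1: -010 -100 -111 0-00✓ 0-10✓ 00-0✓ 01-0✓ 011- 1-01✓ 1-11✓ 10-1✓ 101- 11-1✓ 110-
Round 2: 0--0 1--1
PIs = {-010, -100, -111, 0--0, 011-, 1--1, 101-, 110-}
Coverage chart:
  m0: 0--0 ←essential
  m2: -010,0--0
  m4: -100,0--0
  m6: 0--0,011-
  m7: -111,011-
  m10: -010,101-
  m11: 1--1,101-
  m12: -100,110-
  m13: 1--1,110-
  m15: -111,1--1
Essential: 0--0
Petrick residual → -111, 101-, 110-
Min cover (4 terms): bcd + a'd' + ab'c + abc'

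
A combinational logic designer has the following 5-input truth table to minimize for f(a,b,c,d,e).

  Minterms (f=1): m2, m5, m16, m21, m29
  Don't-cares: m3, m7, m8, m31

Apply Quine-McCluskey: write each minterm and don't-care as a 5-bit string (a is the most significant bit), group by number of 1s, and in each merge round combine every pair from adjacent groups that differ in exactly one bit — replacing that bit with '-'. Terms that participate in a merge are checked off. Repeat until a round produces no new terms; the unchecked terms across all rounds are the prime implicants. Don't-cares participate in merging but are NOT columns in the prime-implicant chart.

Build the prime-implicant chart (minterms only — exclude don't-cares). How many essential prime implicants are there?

2

[col 0] 00010*, 00011*, 00101*, 00111*, 01000, 10000, 10101*, 11101*, 11111*
[col 1] -0101, 00-11, 0001-, 001-1, 1-101, 111-1
Prime implicants: -0101, 00-11, 0001-, 001-1, 01000, 1-101, 10000, 111-1
PI chart (minterm → PIs covering it):
  2 | 0001-  (sole → essential)
  5 | -0101,001-1
  16 | 10000  (sole → essential)
  21 | -0101,1-101
  29 | 1-101,111-1
Essential prime implicants: 0001-, 10000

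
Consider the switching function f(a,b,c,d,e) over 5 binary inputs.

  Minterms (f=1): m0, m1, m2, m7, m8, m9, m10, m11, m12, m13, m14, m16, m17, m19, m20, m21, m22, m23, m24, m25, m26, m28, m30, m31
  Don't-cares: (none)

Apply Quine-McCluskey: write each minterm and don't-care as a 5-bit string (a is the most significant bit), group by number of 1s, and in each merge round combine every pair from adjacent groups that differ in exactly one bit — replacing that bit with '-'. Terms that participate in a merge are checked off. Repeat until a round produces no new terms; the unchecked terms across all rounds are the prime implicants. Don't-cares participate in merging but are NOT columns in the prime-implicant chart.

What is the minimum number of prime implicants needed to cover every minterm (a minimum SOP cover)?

9

size-2^0 implicants → 00000(✓)  00001(✓)  00010(✓)  00111(✓)  01000(✓)  01001(✓)  01010(✓)  01011(✓)  01100(✓)  01101(✓)  01110(✓)  10000(✓)  10001(✓)  10011(✓)  10100(✓)  10101(✓)  10110(✓)  10111(✓)  11000(✓)  11001(✓)  11010(✓)  11100(✓)  11110(✓)  11111(✓)
size-2^1 implicants → -0000(✓)  -0001(✓)  -0111  -1000(✓)  -1001(✓)  -1010(✓)  -1100(✓)  -1110(✓)  0-000(✓)  0-001(✓)  0-010(✓)  000-0(✓)  0000-(✓)  01-00(✓)  01-01(✓)  01-10(✓)  010-0(✓)  010-1(✓)  0100-(✓)  0101-(✓)  011-0(✓)  0110-(✓)  1-000(✓)  1-001(✓)  1-100(✓)  1-110(✓)  1-111(✓)  10-00(✓)  10-01(✓)  10-11(✓)  100-1(✓)  1000-(✓)  101-0(✓)  101-1(✓)  1010-(✓)  1011-(✓)  11-00(✓)  11-10(✓)  110-0(✓)  1100-(✓)  111-0(✓)  1111-(✓)
size-2^2 implicants → --000(✓)  --001(✓)  -000-(✓)  -1-00(✓)  -1-10(✓)  -10-0(✓)  -100-(✓)  -11-0(✓)  0-0-0  0-00-(✓)  01--0(✓)  01-0-  010--  1--00  1-00-(✓)  1-1-0  1-11-  10--1  10-0-  101--  11--0(✓)
size-2^3 implicants → --00-  -1--0
Unchecked terms (primes): --00-, -0111, -1--0, 0-0-0, 01-0-, 010--, 1--00, 1-1-0, 1-11-, 10--1, 10-0-, 101--
Minterm coverage:
  m0 ⊆ --00-,0-0-0
  m1 ⊆ --00- [E]
  m2 ⊆ 0-0-0 [E]
  m7 ⊆ -0111 [E]
  m8 ⊆ --00-,-1--0,0-0-0,01-0-,010--
  m9 ⊆ --00-,01-0-,010--
  m10 ⊆ -1--0,0-0-0,010--
  m11 ⊆ 010-- [E]
  m12 ⊆ -1--0,01-0-
  m13 ⊆ 01-0- [E]
  m14 ⊆ -1--0 [E]
  m16 ⊆ --00-,1--00,10-0-
  m17 ⊆ --00-,10--1,10-0-
  m19 ⊆ 10--1 [E]
  m20 ⊆ 1--00,1-1-0,10-0-,101--
  m21 ⊆ 10--1,10-0-,101--
  m22 ⊆ 1-1-0,1-11-,101--
  m23 ⊆ -0111,1-11-,10--1,101--
  m24 ⊆ --00-,-1--0,1--00
  m25 ⊆ --00- [E]
  m26 ⊆ -1--0 [E]
  m28 ⊆ -1--0,1--00,1-1-0
  m30 ⊆ -1--0,1-1-0,1-11-
  m31 ⊆ 1-11- [E]
E = {--00-, -0111, -1--0, 0-0-0, 01-0-, 010--, 1-11-, 10--1}
Petrick residual → 1--00
Cover = c'd' + b'cde + be' + a'c'e' + a'bd' + a'bc' + ad'e' + acd + ab'e  |cover|=9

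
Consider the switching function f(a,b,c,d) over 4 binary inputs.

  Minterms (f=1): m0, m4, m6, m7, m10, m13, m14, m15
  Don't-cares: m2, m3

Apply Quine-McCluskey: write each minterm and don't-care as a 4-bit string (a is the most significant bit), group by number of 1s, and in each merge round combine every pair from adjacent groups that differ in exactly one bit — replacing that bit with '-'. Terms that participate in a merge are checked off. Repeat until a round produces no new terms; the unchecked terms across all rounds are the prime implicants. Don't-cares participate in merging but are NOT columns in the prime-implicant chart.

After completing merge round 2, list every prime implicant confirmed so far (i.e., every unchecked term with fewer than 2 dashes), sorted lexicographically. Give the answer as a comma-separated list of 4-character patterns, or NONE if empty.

11-1

size-2^0 implicants → 0000(✓)  0010(✓)  0011(✓)  0100(✓)  0110(✓)  0111(✓)  1010(✓)  1101(✓)  1110(✓)  1111(✓)
size-2^1 implicants → -010(✓)  -110(✓)  -111(✓)  0-00(✓)  0-10(✓)  0-11(✓)  00-0(✓)  001-(✓)  01-0(✓)  011-(✓)  1-10(✓)  11-1  111-(✓)
size-2^2 implicants → --10  -11-  0--0  0-1-
Unchecked terms (primes): --10, -11-, 0--0, 0-1-, 11-1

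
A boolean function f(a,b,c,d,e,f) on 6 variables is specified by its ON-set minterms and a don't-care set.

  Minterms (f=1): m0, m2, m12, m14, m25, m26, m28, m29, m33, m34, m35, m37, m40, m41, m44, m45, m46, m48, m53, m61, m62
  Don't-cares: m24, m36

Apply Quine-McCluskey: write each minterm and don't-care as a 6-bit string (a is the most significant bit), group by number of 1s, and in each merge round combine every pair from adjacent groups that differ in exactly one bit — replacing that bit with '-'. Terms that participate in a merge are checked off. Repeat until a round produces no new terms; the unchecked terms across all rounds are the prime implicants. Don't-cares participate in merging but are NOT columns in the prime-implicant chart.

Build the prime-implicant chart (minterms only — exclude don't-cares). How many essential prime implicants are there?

8

Round 0: 000000✓ 000010✓ 001100✓ 001110✓ 011000✓ 011001✓ 011010✓ 011100✓ 011101✓ 100001✓ 100010✓ 100011✓ 100100✓ 100101✓ 101000✓ 101001✓ 101100✓ 101101✓ 101110✓ 110000 110101✓ 111101✓ 111110✓
Round 1: -00010 -01100✓ -01110✓ -11101 0-1100 0000-0 0011-0✓ 011-00✓ 011-01✓ 0110-0 01100-✓ 01110-✓ 1-0101✓ 1-1101✓ 1-1110 10-001✓ 10-100✓ 10-101✓ 100-01✓ 1000-1 10001- 10010-✓ 101-00✓ 101-01✓ 10100-✓ 1011-0✓ 10110-✓ 11-101✓
Round 2: -011-0 011-0- 1--101 10--01 10-10- 101-0-
PIs = {-00010, -011-0, -11101, 0-1100, 0000-0, 011-0-, 0110-0, 1--101, 1-1110, 10--01, 10-10-, 1000-1, 10001-, 101-0-, 110000}
Coverage chart:
  m0: 0000-0 ←essential
  m2: -00010,0000-0
  m12: -011-0,0-1100
  m14: -011-0 ←essential
  m25: 011-0- ←essential
  m26: 0110-0 ←essential
  m28: 0-1100,011-0-
  m29: -11101,011-0-
  m33: 10--01,1000-1
  m34: -00010,10001-
  m35: 1000-1,10001-
  m37: 1--101,10--01,10-10-
  m40: 101-0- ←essential
  m41: 10--01,101-0-
  m44: -011-0,10-10-,101-0-
  m45: 1--101,10--01,10-10-,101-0-
  m46: -011-0,1-1110
  m48: 110000 ←essential
  m53: 1--101 ←essential
  m61: -11101,1--101
  m62: 1-1110 ←essential
Essential: -011-0, 0000-0, 011-0-, 0110-0, 1--101, 1-1110, 101-0-, 110000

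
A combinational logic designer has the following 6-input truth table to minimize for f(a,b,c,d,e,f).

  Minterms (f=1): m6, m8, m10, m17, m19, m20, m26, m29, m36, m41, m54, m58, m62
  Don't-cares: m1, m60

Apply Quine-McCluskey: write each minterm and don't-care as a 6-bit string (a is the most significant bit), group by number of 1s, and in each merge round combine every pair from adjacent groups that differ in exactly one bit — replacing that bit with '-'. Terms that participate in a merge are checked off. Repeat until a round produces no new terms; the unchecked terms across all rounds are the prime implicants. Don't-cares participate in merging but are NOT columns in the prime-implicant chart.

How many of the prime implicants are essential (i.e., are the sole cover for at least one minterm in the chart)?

Round 0: 000001✓ 000110 001000✓ 001010✓ 010001✓ 010011✓ 010100 011010✓ 011101 100100 101001 110110✓ 111010✓ 111100✓ 111110✓
Round 1: -11010 0-0001 0-1010 0010-0 0100-1 11-110 111-10 1111-0
PIs = {-11010, 0-0001, 0-1010, 000110, 0010-0, 0100-1, 010100, 011101, 100100, 101001, 11-110, 111-10, 1111-0}
Coverage chart:
  m6: 000110 ←essential
  m8: 0010-0 ←essential
  m10: 0-1010,0010-0
  m17: 0-0001,0100-1
  m19: 0100-1 ←essential
  m20: 010100 ←essential
  m26: -11010,0-1010
  m29: 011101 ←essential
  m36: 100100 ←essential
  m41: 101001 ←essential
  m54: 11-110 ←essential
  m58: -11010,111-10
  m62: 11-110,111-10,1111-0
Essential: 000110, 0010-0, 0100-1, 010100, 011101, 100100, 101001, 11-110

8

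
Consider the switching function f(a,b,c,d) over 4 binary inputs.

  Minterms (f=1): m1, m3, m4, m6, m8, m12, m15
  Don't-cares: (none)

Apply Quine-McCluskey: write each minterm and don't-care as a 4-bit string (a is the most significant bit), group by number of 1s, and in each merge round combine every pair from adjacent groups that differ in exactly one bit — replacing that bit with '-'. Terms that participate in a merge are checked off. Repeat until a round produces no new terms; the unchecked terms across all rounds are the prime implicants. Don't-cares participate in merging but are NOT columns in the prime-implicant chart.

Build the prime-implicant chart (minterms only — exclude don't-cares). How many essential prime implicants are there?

Round 0: 0001✓ 0011✓ 0100✓ 0110✓ 1000✓ 1100✓ 1111
Round 1: -100 00-1 01-0 1-00
PIs = {-100, 00-1, 01-0, 1-00, 1111}
Coverage chart:
  m1: 00-1 ←essential
  m3: 00-1 ←essential
  m4: -100,01-0
  m6: 01-0 ←essential
  m8: 1-00 ←essential
  m12: -100,1-00
  m15: 1111 ←essential
Essential: 00-1, 01-0, 1-00, 1111

4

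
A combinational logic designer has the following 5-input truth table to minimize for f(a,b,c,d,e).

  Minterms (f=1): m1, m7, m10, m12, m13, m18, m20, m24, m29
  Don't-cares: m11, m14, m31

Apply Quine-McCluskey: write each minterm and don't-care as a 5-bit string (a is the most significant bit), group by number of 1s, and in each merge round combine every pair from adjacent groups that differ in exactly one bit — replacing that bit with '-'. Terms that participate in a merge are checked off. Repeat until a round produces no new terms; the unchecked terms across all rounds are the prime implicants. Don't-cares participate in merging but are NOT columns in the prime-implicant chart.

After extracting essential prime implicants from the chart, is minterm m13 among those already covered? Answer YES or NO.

Round 0: 00001 00111 01010✓ 01011✓ 01100✓ 01101✓ 01110✓ 10010 10100 11000 11101✓ 11111✓
Round 1: -1101 01-10 0101- 011-0 0110- 111-1
PIs = {-1101, 00001, 00111, 01-10, 0101-, 011-0, 0110-, 10010, 10100, 11000, 111-1}
Coverage chart:
  m1: 00001 ←essential
  m7: 00111 ←essential
  m10: 01-10,0101-
  m12: 011-0,0110-
  m13: -1101,0110-
  m18: 10010 ←essential
  m20: 10100 ←essential
  m24: 11000 ←essential
  m29: -1101,111-1
Essential: 00001, 00111, 10010, 10100, 11000

NO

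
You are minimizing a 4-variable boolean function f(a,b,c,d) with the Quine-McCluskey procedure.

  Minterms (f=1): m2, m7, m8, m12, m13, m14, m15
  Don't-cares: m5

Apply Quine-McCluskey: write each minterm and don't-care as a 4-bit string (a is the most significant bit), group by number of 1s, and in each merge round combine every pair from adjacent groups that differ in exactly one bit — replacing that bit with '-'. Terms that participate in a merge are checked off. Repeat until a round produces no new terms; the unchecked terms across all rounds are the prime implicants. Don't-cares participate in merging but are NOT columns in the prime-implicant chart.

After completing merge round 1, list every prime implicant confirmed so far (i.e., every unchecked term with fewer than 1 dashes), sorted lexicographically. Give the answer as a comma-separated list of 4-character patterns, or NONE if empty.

size-2^0 implicants → 0010  0101(✓)  0111(✓)  1000(✓)  1100(✓)  1101(✓)  1110(✓)  1111(✓)
size-2^1 implicants → -101(✓)  -111(✓)  01-1(✓)  1-00  11-0(✓)  11-1(✓)  110-(✓)  111-(✓)
size-2^2 implicants → -1-1  11--
Unchecked terms (primes): -1-1, 0010, 1-00, 11--

0010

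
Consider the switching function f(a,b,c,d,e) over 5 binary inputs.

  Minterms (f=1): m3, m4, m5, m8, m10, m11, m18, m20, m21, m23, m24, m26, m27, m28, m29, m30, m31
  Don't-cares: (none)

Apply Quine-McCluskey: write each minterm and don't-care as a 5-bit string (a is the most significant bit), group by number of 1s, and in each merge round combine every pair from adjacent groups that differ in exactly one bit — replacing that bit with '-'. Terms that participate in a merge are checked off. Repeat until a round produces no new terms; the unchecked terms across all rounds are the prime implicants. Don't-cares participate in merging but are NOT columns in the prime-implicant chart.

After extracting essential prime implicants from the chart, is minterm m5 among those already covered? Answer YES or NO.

YES

[col 0] 00011*, 00100*, 00101*, 01000*, 01010*, 01011*, 10010*, 10100*, 10101*, 10111*, 11000*, 11010*, 11011*, 11100*, 11101*, 11110*, 11111*
[col 1] -0100*, -0101*, -1000*, -1010*, -1011*, 0-011, 0010-*, 010-0*, 0101-*, 1-010, 1-100*, 1-101*, 1-111*, 101-1*, 1010-*, 11-00*, 11-10*, 11-11*, 110-0*, 1101-*, 111-0*, 111-1*, 1110-*, 1111-*
[col 2] -010-, -10-0, -101-, 1-1-1, 1-10-, 11--0, 11-1-, 111--
Prime implicants: -010-, -10-0, -101-, 0-011, 1-010, 1-1-1, 1-10-, 11--0, 11-1-, 111--
PI chart (minterm → PIs covering it):
  3 | 0-011  (sole → essential)
  4 | -010-  (sole → essential)
  5 | -010-  (sole → essential)
  8 | -10-0  (sole → essential)
  10 | -10-0,-101-
  11 | -101-,0-011
  18 | 1-010  (sole → essential)
  20 | -010-,1-10-
  21 | -010-,1-1-1,1-10-
  23 | 1-1-1  (sole → essential)
  24 | -10-0,11--0
  26 | -10-0,-101-,1-010,11--0,11-1-
  27 | -101-,11-1-
  28 | 1-10-,11--0,111--
  29 | 1-1-1,1-10-,111--
  30 | 11--0,11-1-,111--
  31 | 1-1-1,11-1-,111--
Essential prime implicants: -010-, -10-0, 0-011, 1-010, 1-1-1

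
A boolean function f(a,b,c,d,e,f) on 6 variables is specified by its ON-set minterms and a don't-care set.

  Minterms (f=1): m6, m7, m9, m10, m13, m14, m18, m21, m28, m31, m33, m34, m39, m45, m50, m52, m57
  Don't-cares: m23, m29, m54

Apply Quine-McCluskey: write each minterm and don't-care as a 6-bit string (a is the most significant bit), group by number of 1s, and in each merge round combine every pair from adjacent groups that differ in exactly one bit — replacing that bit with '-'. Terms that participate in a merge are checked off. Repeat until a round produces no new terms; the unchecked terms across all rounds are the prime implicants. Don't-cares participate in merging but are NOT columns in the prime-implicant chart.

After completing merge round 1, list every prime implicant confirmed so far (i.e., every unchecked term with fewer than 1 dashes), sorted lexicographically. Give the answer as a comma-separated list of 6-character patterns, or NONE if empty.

[col 0] 000110*, 000111*, 001001*, 001010*, 001101*, 001110*, 010010*, 010101*, 010111*, 011100*, 011101*, 011111*, 100001, 100010*, 100111*, 101101*, 110010*, 110100*, 110110*, 111001
[col 1] -00111, -01101, -10010, 0-0111, 0-1101, 00-110, 00011-, 001-01, 001-10, 01-101*, 01-111*, 0101-1*, 0111-1*, 01110-, 1-0010, 110-10, 1101-0
[col 2] 01-1-1
Prime implicants: -00111, -01101, -10010, 0-0111, 0-1101, 00-110, 00011-, 001-01, 001-10, 01-1-1, 01110-, 1-0010, 100001, 110-10, 1101-0, 111001

100001, 111001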